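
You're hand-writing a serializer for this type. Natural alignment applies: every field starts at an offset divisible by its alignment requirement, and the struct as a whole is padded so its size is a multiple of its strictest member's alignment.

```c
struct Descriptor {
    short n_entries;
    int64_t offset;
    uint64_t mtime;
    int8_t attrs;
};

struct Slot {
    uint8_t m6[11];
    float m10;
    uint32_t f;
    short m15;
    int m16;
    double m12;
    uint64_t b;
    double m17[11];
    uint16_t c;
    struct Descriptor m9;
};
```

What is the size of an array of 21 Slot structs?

3696

Descriptor: 0..2  n_entries  (2B, 2-aligned); 2..8  -- padding (6B); 8..16  offset  (8B, 8-aligned); 16..24  mtime  (8B, 8-aligned); 24..25  attrs  (1B, 1-aligned); 25..32  -- tail padding (7B); sizeof = 32, alignof = 8
0..11  m6  (11B, 1-aligned)
11..12  -- padding (1B)
12..16  m10  (4B, 4-aligned)
16..20  f  (4B, 4-aligned)
20..22  m15  (2B, 2-aligned)
22..24  -- padding (2B)
24..28  m16  (4B, 4-aligned)
28..32  -- padding (4B)
32..40  m12  (8B, 8-aligned)
40..48  b  (8B, 8-aligned)
48..136  m17  (88B, 8-aligned)
136..138  c  (2B, 2-aligned)
138..144  -- padding (6B)
144..176  m9  (32B, 8-aligned)
sizeof = 176, alignof = 8
array of 21: 21 × 176 = 3696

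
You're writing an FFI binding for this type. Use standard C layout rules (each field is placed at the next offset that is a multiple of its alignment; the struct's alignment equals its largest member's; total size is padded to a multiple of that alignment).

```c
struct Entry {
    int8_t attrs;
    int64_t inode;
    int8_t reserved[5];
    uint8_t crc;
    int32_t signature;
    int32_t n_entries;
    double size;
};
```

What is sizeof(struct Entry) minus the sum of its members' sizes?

9

0..1  attrs  (1B, 1-aligned)
1..8  -- padding (7B)
8..16  inode  (8B, 8-aligned)
16..21  reserved  (5B, 1-aligned)
21..22  crc  (1B, 1-aligned)
22..24  -- padding (2B)
24..28  signature  (4B, 4-aligned)
28..32  n_entries  (4B, 4-aligned)
32..40  size  (8B, 8-aligned)
sizeof = 40, alignof = 8
data bytes 31, size 40 → padding 9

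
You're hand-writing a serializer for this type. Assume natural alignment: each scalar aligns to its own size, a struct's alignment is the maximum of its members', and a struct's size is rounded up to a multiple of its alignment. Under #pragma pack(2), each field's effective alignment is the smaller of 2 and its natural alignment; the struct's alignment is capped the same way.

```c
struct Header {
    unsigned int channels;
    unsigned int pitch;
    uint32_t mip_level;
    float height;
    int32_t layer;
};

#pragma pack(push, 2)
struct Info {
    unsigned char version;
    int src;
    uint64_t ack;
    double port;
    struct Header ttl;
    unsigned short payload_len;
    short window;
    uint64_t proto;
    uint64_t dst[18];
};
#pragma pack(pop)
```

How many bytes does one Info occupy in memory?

198

Header: channels at 0 (size 4, align 4) → ends 4; pitch at 4 (size 4, align 4) → ends 8; mip_level at 8 (size 4, align 4) → ends 12; height at 12 (size 4, align 4) → ends 16; layer at 16 (size 4, align 4) → ends 20; total 20 bytes, alignment 4
version at 0 (size 1, align 1) → ends 1
pad 1 to align 2 for src
src at 2 (size 4, align 2) → ends 6
ack at 6 (size 8, align 2) → ends 14
port at 14 (size 8, align 2) → ends 22
ttl at 22 (size 20, align 2) → ends 42
payload_len at 42 (size 2, align 2) → ends 44
window at 44 (size 2, align 2) → ends 46
proto at 46 (size 8, align 2) → ends 54
dst at 54 (size 144, align 2) → ends 198
total 198 bytes, alignment 2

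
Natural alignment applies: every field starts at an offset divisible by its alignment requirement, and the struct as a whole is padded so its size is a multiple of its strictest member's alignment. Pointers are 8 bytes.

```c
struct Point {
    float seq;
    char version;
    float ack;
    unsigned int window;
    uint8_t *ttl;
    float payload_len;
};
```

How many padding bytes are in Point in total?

@0: seq [4B, align 4] → 4
@4: version [1B, align 1] → 5
+3 pad (align 4)
@8: ack [4B, align 4] → 12
@12: window [4B, align 4] → 16
@16: ttl [8B, align 8] → 24
@24: payload_len [4B, align 4] → 28
+4 tail pad (align 8)
size 32, align 8
data bytes 25, size 32 → padding 7

7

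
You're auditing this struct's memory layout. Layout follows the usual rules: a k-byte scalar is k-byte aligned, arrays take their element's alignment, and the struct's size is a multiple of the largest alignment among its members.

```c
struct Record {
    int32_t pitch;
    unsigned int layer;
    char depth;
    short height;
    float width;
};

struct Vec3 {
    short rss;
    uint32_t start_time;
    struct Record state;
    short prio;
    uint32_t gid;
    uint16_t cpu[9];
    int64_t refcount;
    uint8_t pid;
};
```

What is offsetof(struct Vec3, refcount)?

Record: 0..4  pitch  (4B, 4-aligned); 4..8  layer  (4B, 4-aligned); 8..9  depth  (1B, 1-aligned); 9..10  -- padding (1B); 10..12  height  (2B, 2-aligned); 12..16  width  (4B, 4-aligned); sizeof = 16, alignof = 4
0..2  rss  (2B, 2-aligned)
2..4  -- padding (2B)
4..8  start_time  (4B, 4-aligned)
8..24  state  (16B, 4-aligned)
24..26  prio  (2B, 2-aligned)
26..28  -- padding (2B)
28..32  gid  (4B, 4-aligned)
32..50  cpu  (18B, 2-aligned)
50..56  -- padding (6B)
56..64  refcount  (8B, 8-aligned)

56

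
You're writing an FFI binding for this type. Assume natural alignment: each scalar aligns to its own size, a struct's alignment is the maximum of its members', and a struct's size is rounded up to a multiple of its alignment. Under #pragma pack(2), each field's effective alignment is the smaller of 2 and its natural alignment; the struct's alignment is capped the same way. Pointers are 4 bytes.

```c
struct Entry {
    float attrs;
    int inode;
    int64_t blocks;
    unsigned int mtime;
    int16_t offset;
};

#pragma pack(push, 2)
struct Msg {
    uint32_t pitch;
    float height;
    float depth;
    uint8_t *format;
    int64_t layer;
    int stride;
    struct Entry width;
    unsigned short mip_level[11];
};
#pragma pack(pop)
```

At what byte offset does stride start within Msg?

24

Entry: attrs at 0 (size 4, align 4) → ends 4; inode at 4 (size 4, align 4) → ends 8; blocks at 8 (size 8, align 8) → ends 16; mtime at 16 (size 4, align 4) → ends 20; offset at 20 (size 2, align 2) → ends 22; tail pad 2 to reach multiple of 8; total 24 bytes, alignment 8
pitch at 0 (size 4, align 2) → ends 4
height at 4 (size 4, align 2) → ends 8
depth at 8 (size 4, align 2) → ends 12
format at 12 (size 4, align 2) → ends 16
layer at 16 (size 8, align 2) → ends 24
stride at 24 (size 4, align 2) → ends 28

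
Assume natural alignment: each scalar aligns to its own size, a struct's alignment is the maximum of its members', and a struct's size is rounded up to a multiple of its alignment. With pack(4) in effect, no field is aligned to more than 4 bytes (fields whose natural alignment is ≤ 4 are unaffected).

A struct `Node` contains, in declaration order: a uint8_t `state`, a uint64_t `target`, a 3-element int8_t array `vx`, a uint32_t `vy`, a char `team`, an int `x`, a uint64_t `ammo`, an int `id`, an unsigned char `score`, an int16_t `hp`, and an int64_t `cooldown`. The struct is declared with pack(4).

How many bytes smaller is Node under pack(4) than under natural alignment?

natural layout:
  0..1  state  (1B, 1-aligned)
  1..8  -- padding (7B)
  8..16  target  (8B, 8-aligned)
  16..19  vx  (3B, 1-aligned)
  19..20  -- padding (1B)
  20..24  vy  (4B, 4-aligned)
  24..25  team  (1B, 1-aligned)
  25..28  -- padding (3B)
  28..32  x  (4B, 4-aligned)
  32..40  ammo  (8B, 8-aligned)
  40..44  id  (4B, 4-aligned)
  44..45  score  (1B, 1-aligned)
  45..46  -- padding (1B)
  46..48  hp  (2B, 2-aligned)
  48..56  cooldown  (8B, 8-aligned)
  sizeof = 56, alignof = 8
packed(4) layout:
  0..1  state  (1B, 1-aligned)
  1..4  -- padding (3B)
  4..12  target  (8B, 4-aligned)
  12..15  vx  (3B, 1-aligned)
  15..16  -- padding (1B)
  16..20  vy  (4B, 4-aligned)
  20..21  team  (1B, 1-aligned)
  21..24  -- padding (3B)
  24..28  x  (4B, 4-aligned)
  28..36  ammo  (8B, 4-aligned)
  36..40  id  (4B, 4-aligned)
  40..41  score  (1B, 1-aligned)
  41..42  -- padding (1B)
  42..44  hp  (2B, 2-aligned)
  44..52  cooldown  (8B, 4-aligned)
  sizeof = 52, alignof = 4
56 − 52 = 4

4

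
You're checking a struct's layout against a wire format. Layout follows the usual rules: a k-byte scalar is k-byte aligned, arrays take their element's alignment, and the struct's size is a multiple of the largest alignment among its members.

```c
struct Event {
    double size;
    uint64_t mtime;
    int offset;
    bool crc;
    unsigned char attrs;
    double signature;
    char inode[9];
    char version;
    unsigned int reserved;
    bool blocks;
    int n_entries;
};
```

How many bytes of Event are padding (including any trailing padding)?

0..8  size  (8B, 8-aligned)
8..16  mtime  (8B, 8-aligned)
16..20  offset  (4B, 4-aligned)
20..21  crc  (1B, 1-aligned)
21..22  attrs  (1B, 1-aligned)
22..24  -- padding (2B)
24..32  signature  (8B, 8-aligned)
32..41  inode  (9B, 1-aligned)
41..42  version  (1B, 1-aligned)
42..44  -- padding (2B)
44..48  reserved  (4B, 4-aligned)
48..49  blocks  (1B, 1-aligned)
49..52  -- padding (3B)
52..56  n_entries  (4B, 4-aligned)
sizeof = 56, alignof = 8
data bytes 49, size 56 → padding 7

7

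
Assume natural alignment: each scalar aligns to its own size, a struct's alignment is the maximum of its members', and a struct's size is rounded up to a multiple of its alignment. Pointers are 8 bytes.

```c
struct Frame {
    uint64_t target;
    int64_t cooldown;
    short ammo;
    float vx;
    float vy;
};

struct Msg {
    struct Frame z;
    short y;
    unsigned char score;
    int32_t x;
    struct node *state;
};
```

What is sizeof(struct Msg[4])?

Frame: target at 0 (size 8, align 8) → ends 8; cooldown at 8 (size 8, align 8) → ends 16; ammo at 16 (size 2, align 2) → ends 18; pad 2 to align 4 for vx; vx at 20 (size 4, align 4) → ends 24; vy at 24 (size 4, align 4) → ends 28; tail pad 4 to reach multiple of 8; total 32 bytes, alignment 8
z at 0 (size 32, align 8) → ends 32
y at 32 (size 2, align 2) → ends 34
score at 34 (size 1, align 1) → ends 35
pad 1 to align 4 for x
x at 36 (size 4, align 4) → ends 40
state at 40 (size 8, align 8) → ends 48
total 48 bytes, alignment 8
array of 4: 4 × 48 = 192

192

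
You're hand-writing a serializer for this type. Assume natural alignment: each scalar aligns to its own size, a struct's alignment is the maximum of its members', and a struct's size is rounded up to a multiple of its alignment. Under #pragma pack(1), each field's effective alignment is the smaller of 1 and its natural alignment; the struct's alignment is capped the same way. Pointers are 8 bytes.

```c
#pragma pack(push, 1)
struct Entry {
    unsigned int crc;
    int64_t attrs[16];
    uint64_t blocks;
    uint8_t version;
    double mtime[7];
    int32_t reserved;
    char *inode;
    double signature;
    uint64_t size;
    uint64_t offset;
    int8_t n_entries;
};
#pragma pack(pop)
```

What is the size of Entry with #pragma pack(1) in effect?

0..4  crc  (4B, 1-aligned)
4..132  attrs  (128B, 1-aligned)
132..140  blocks  (8B, 1-aligned)
140..141  version  (1B, 1-aligned)
141..197  mtime  (56B, 1-aligned)
197..201  reserved  (4B, 1-aligned)
201..209  inode  (8B, 1-aligned)
209..217  signature  (8B, 1-aligned)
217..225  size  (8B, 1-aligned)
225..233  offset  (8B, 1-aligned)
233..234  n_entries  (1B, 1-aligned)
sizeof = 234, alignof = 1

234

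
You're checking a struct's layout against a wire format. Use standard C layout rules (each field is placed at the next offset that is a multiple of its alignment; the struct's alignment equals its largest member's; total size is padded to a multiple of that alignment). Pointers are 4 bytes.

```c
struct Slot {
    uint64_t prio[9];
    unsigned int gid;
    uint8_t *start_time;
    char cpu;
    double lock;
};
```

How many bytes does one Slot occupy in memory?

96 bytes

@0: prio [72B, align 8] → 72
@72: gid [4B, align 4] → 76
@76: start_time [4B, align 4] → 80
@80: cpu [1B, align 1] → 81
+7 pad (align 8)
@88: lock [8B, align 8] → 96
size 96, align 8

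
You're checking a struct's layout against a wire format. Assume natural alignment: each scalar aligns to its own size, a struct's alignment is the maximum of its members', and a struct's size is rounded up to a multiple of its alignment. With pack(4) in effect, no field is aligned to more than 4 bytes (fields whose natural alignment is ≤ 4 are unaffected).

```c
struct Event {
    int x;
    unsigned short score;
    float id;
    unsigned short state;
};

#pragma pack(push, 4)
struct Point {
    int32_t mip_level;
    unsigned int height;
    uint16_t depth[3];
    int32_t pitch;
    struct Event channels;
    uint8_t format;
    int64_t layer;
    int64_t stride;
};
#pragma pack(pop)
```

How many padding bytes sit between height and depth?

Event: @0: x [4B, align 4] → 4; @4: score [2B, align 2] → 6; +2 pad (align 4); @8: id [4B, align 4] → 12; @12: state [2B, align 2] → 14; +2 tail pad (align 4); size 16, align 4
@0: mip_level [4B, align 4] → 4
@4: height [4B, align 4] → 8
@8: depth [6B, align 2] → 14

0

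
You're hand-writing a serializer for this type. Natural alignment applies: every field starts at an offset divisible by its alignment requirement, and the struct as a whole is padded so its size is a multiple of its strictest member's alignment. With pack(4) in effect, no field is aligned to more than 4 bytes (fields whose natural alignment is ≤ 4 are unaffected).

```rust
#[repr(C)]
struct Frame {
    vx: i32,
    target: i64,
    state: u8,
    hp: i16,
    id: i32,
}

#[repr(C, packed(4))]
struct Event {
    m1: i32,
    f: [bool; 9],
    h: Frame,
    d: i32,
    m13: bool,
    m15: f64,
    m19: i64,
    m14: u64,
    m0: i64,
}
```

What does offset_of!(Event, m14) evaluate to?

64

Frame: 0..4  vx  (4B, 4-aligned); 4..8  -- padding (4B); 8..16  target  (8B, 8-aligned); 16..17  state  (1B, 1-aligned); 17..18  -- padding (1B); 18..20  hp  (2B, 2-aligned); 20..24  id  (4B, 4-aligned); sizeof = 24, alignof = 8
0..4  m1  (4B, 4-aligned)
4..13  f  (9B, 1-aligned)
13..16  -- padding (3B)
16..40  h  (24B, 4-aligned)
40..44  d  (4B, 4-aligned)
44..45  m13  (1B, 1-aligned)
45..48  -- padding (3B)
48..56  m15  (8B, 4-aligned)
56..64  m19  (8B, 4-aligned)
64..72  m14  (8B, 4-aligned)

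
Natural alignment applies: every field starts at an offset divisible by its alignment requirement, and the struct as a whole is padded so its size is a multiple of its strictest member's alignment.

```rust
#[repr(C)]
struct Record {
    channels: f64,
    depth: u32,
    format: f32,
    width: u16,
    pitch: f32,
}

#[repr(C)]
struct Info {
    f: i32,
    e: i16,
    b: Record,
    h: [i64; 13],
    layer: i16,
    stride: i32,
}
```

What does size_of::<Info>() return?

144

Record: channels at 0 (size 8, align 8) → ends 8; depth at 8 (size 4, align 4) → ends 12; format at 12 (size 4, align 4) → ends 16; width at 16 (size 2, align 2) → ends 18; pad 2 to align 4 for pitch; pitch at 20 (size 4, align 4) → ends 24; total 24 bytes, alignment 8
f at 0 (size 4, align 4) → ends 4
e at 4 (size 2, align 2) → ends 6
pad 2 to align 8 for b
b at 8 (size 24, align 8) → ends 32
h at 32 (size 104, align 8) → ends 136
layer at 136 (size 2, align 2) → ends 138
pad 2 to align 4 for stride
stride at 140 (size 4, align 4) → ends 144
total 144 bytes, alignment 8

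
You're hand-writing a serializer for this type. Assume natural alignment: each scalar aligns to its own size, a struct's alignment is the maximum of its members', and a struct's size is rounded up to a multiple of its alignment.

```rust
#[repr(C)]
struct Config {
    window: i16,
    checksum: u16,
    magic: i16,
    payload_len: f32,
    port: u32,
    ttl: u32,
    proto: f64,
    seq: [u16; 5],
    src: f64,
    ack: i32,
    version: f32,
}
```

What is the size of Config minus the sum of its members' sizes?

12

0..2  window  (2B, 2-aligned)
2..4  checksum  (2B, 2-aligned)
4..6  magic  (2B, 2-aligned)
6..8  -- padding (2B)
8..12  payload_len  (4B, 4-aligned)
12..16  port  (4B, 4-aligned)
16..20  ttl  (4B, 4-aligned)
20..24  -- padding (4B)
24..32  proto  (8B, 8-aligned)
32..42  seq  (10B, 2-aligned)
42..48  -- padding (6B)
48..56  src  (8B, 8-aligned)
56..60  ack  (4B, 4-aligned)
60..64  version  (4B, 4-aligned)
sizeof = 64, alignof = 8
data bytes 52, size 64 → padding 12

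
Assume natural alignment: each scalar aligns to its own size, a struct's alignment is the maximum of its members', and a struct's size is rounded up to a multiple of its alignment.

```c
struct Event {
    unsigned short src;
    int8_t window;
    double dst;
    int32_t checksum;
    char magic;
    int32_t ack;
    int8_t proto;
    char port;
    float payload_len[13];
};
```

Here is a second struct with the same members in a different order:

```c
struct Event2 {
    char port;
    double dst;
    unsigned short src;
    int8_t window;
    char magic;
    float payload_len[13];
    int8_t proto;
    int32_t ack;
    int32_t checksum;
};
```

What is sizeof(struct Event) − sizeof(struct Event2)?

0..2  src  (2B, 2-aligned)
2..3  window  (1B, 1-aligned)
3..8  -- padding (5B)
8..16  dst  (8B, 8-aligned)
16..20  checksum  (4B, 4-aligned)
20..21  magic  (1B, 1-aligned)
21..24  -- padding (3B)
24..28  ack  (4B, 4-aligned)
28..29  proto  (1B, 1-aligned)
29..30  port  (1B, 1-aligned)
30..32  -- padding (2B)
32..84  payload_len  (52B, 4-aligned)
84..88  -- tail padding (4B)
sizeof = 88, alignof = 8
— Event2 —
0..1  port  (1B, 1-aligned)
1..8  -- padding (7B)
8..16  dst  (8B, 8-aligned)
16..18  src  (2B, 2-aligned)
18..19  window  (1B, 1-aligned)
19..20  magic  (1B, 1-aligned)
20..72  payload_len  (52B, 4-aligned)
72..73  proto  (1B, 1-aligned)
73..76  -- padding (3B)
76..80  ack  (4B, 4-aligned)
80..84  checksum  (4B, 4-aligned)
84..88  -- tail padding (4B)
sizeof = 88, alignof = 8
88 − 88 = 0

0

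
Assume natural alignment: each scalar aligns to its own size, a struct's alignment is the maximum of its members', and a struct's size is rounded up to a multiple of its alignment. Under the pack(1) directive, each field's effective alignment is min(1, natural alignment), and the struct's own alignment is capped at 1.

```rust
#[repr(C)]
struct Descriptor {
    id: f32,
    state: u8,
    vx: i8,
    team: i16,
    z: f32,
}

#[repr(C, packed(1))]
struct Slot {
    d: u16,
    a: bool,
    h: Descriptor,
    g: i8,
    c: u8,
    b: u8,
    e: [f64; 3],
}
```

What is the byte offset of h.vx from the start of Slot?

Descriptor: id at 0 (size 4, align 4) → ends 4; state at 4 (size 1, align 1) → ends 5; vx at 5 (size 1, align 1) → ends 6; team at 6 (size 2, align 2) → ends 8; z at 8 (size 4, align 4) → ends 12; total 12 bytes, alignment 4
d at 0 (size 2, align 1) → ends 2
a at 2 (size 1, align 1) → ends 3
h at 3 (size 12, align 1) → ends 15
within Descriptor: vx at 5
3 + 5 = 8

8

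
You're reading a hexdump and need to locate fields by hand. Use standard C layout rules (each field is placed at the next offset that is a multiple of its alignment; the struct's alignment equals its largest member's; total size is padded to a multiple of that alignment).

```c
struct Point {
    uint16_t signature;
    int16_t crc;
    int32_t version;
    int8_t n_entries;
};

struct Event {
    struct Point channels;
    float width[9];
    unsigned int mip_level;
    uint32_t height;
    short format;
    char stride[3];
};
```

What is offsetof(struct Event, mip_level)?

Point: 0..2  signature  (2B, 2-aligned); 2..4  crc  (2B, 2-aligned); 4..8  version  (4B, 4-aligned); 8..9  n_entries  (1B, 1-aligned); 9..12  -- tail padding (3B); sizeof = 12, alignof = 4
0..12  channels  (12B, 4-aligned)
12..48  width  (36B, 4-aligned)
48..52  mip_level  (4B, 4-aligned)

48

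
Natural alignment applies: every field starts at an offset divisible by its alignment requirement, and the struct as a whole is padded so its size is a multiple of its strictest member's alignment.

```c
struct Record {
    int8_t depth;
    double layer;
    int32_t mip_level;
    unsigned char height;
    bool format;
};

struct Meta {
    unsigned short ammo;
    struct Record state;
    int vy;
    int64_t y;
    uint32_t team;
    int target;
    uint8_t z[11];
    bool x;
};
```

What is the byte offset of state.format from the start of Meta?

29

Record: @0: depth [1B, align 1] → 1; +7 pad (align 8); @8: layer [8B, align 8] → 16; @16: mip_level [4B, align 4] → 20; @20: height [1B, align 1] → 21; @21: format [1B, align 1] → 22; +2 tail pad (align 8); size 24, align 8
@0: ammo [2B, align 2] → 2
+6 pad (align 8)
@8: state [24B, align 8] → 32
within Record: format at 21
8 + 21 = 29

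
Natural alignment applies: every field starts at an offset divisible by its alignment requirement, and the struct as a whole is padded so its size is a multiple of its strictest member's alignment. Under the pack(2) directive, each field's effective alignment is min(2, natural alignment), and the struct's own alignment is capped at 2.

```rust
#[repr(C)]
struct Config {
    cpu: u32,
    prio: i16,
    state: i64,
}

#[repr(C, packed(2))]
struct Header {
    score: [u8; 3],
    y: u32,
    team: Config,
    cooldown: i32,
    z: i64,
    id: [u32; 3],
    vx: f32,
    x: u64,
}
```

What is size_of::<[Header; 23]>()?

Config: @0: cpu [4B, align 4] → 4; @4: prio [2B, align 2] → 6; +2 pad (align 8); @8: state [8B, align 8] → 16; size 16, align 8
@0: score [3B, align 1] → 3
+1 pad (align 2)
@4: y [4B, align 2] → 8
@8: team [16B, align 2] → 24
@24: cooldown [4B, align 2] → 28
@28: z [8B, align 2] → 36
@36: id [12B, align 2] → 48
@48: vx [4B, align 2] → 52
@52: x [8B, align 2] → 60
size 60, align 2
array of 23: 23 × 60 = 1380

1380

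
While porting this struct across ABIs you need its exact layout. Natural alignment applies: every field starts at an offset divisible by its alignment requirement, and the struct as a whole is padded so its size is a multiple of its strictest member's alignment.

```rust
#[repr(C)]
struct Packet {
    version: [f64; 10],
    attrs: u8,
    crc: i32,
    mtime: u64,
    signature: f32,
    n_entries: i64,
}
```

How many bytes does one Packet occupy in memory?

0..80  version  (80B, 8-aligned)
80..81  attrs  (1B, 1-aligned)
81..84  -- padding (3B)
84..88  crc  (4B, 4-aligned)
88..96  mtime  (8B, 8-aligned)
96..100  signature  (4B, 4-aligned)
100..104  -- padding (4B)
104..112  n_entries  (8B, 8-aligned)
sizeof = 112, alignof = 8

112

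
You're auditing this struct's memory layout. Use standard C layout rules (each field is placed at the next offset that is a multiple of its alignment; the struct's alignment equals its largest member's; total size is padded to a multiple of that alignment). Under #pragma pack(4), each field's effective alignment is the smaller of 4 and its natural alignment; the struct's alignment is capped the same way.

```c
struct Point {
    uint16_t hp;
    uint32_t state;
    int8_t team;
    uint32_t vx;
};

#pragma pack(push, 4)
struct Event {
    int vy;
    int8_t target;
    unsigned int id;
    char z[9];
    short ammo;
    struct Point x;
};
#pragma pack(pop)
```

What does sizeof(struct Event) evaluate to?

Point: 0..2  hp  (2B, 2-aligned); 2..4  -- padding (2B); 4..8  state  (4B, 4-aligned); 8..9  team  (1B, 1-aligned); 9..12  -- padding (3B); 12..16  vx  (4B, 4-aligned); sizeof = 16, alignof = 4
0..4  vy  (4B, 4-aligned)
4..5  target  (1B, 1-aligned)
5..8  -- padding (3B)
8..12  id  (4B, 4-aligned)
12..21  z  (9B, 1-aligned)
21..22  -- padding (1B)
22..24  ammo  (2B, 2-aligned)
24..40  x  (16B, 4-aligned)
sizeof = 40, alignof = 4

40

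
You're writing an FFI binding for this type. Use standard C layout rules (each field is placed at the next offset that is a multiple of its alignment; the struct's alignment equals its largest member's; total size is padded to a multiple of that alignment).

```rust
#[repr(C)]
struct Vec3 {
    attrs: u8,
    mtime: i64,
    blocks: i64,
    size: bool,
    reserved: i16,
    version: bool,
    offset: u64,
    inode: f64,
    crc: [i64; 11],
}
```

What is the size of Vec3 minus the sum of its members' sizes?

@0: attrs [1B, align 1] → 1
+7 pad (align 8)
@8: mtime [8B, align 8] → 16
@16: blocks [8B, align 8] → 24
@24: size [1B, align 1] → 25
+1 pad (align 2)
@26: reserved [2B, align 2] → 28
@28: version [1B, align 1] → 29
+3 pad (align 8)
@32: offset [8B, align 8] → 40
@40: inode [8B, align 8] → 48
@48: crc [88B, align 8] → 136
size 136, align 8
data bytes 125, size 136 → padding 11

11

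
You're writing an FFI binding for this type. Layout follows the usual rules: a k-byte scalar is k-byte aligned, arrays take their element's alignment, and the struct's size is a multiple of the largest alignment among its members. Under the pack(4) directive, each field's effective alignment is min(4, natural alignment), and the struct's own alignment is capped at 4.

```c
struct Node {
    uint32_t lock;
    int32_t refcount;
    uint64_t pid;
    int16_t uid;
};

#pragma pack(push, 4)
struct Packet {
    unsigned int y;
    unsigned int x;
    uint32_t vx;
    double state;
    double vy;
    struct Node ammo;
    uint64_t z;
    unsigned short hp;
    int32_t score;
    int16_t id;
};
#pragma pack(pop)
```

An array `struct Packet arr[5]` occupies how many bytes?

360

Node: @0: lock [4B, align 4] → 4; @4: refcount [4B, align 4] → 8; @8: pid [8B, align 8] → 16; @16: uid [2B, align 2] → 18; +6 tail pad (align 8); size 24, align 8
@0: y [4B, align 4] → 4
@4: x [4B, align 4] → 8
@8: vx [4B, align 4] → 12
@12: state [8B, align 4] → 20
@20: vy [8B, align 4] → 28
@28: ammo [24B, align 4] → 52
@52: z [8B, align 4] → 60
@60: hp [2B, align 2] → 62
+2 pad (align 4)
@64: score [4B, align 4] → 68
@68: id [2B, align 2] → 70
+2 tail pad (align 4)
size 72, align 4
array of 5: 5 × 72 = 360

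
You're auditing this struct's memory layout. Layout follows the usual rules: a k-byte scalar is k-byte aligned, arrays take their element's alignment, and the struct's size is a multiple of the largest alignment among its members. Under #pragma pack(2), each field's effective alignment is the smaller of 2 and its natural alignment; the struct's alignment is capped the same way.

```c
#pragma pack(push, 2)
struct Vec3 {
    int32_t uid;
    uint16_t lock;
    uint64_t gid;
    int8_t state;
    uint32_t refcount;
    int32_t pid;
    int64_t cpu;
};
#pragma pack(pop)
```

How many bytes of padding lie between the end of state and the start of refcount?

0..4  uid  (4B, 2-aligned)
4..6  lock  (2B, 2-aligned)
6..14  gid  (8B, 2-aligned)
14..15  state  (1B, 1-aligned)
15..16  -- padding (1B)
16..20  refcount  (4B, 2-aligned)

1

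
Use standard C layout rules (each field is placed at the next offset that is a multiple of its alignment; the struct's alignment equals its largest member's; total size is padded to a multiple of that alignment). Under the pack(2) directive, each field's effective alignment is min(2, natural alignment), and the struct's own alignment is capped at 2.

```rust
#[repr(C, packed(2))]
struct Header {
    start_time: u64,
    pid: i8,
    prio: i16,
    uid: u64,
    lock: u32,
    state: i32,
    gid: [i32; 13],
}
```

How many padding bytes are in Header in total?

1

0..8  start_time  (8B, 2-aligned)
8..9  pid  (1B, 1-aligned)
9..10  -- padding (1B)
10..12  prio  (2B, 2-aligned)
12..20  uid  (8B, 2-aligned)
20..24  lock  (4B, 2-aligned)
24..28  state  (4B, 2-aligned)
28..80  gid  (52B, 2-aligned)
sizeof = 80, alignof = 2
data bytes 79, size 80 → padding 1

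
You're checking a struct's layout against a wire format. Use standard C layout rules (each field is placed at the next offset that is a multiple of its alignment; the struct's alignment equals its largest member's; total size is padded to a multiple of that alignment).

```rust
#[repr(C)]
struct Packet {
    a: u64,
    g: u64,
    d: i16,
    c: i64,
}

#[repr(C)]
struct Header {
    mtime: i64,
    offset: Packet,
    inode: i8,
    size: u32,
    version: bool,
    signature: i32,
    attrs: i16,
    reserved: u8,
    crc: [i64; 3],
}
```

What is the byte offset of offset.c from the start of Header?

32

Packet: 0..8  a  (8B, 8-aligned); 8..16  g  (8B, 8-aligned); 16..18  d  (2B, 2-aligned); 18..24  -- padding (6B); 24..32  c  (8B, 8-aligned); sizeof = 32, alignof = 8
0..8  mtime  (8B, 8-aligned)
8..40  offset  (32B, 8-aligned)
within Packet: c at 24
8 + 24 = 32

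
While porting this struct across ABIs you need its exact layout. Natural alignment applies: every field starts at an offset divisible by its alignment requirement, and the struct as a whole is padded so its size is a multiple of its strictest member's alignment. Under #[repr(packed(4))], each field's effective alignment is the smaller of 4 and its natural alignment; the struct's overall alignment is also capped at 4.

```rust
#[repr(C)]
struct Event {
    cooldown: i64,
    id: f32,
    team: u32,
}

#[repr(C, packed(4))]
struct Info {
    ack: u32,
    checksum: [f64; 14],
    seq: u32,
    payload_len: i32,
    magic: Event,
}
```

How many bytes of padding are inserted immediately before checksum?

Event: @0: cooldown [8B, align 8] → 8; @8: id [4B, align 4] → 12; @12: team [4B, align 4] → 16; size 16, align 8
@0: ack [4B, align 4] → 4
@4: checksum [112B, align 4] → 116

0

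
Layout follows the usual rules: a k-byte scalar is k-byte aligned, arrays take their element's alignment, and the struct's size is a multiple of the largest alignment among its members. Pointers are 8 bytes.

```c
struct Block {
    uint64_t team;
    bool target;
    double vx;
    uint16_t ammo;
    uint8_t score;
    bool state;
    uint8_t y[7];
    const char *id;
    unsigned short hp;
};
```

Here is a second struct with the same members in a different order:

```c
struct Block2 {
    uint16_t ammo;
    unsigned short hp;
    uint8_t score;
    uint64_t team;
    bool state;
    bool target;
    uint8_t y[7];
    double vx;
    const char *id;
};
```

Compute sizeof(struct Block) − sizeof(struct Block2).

team at 0 (size 8, align 8) → ends 8
target at 8 (size 1, align 1) → ends 9
pad 7 to align 8 for vx
vx at 16 (size 8, align 8) → ends 24
ammo at 24 (size 2, align 2) → ends 26
score at 26 (size 1, align 1) → ends 27
state at 27 (size 1, align 1) → ends 28
y at 28 (size 7, align 1) → ends 35
pad 5 to align 8 for id
id at 40 (size 8, align 8) → ends 48
hp at 48 (size 2, align 2) → ends 50
tail pad 6 to reach multiple of 8
total 56 bytes, alignment 8
— Block2 —
ammo at 0 (size 2, align 2) → ends 2
hp at 2 (size 2, align 2) → ends 4
score at 4 (size 1, align 1) → ends 5
pad 3 to align 8 for team
team at 8 (size 8, align 8) → ends 16
state at 16 (size 1, align 1) → ends 17
target at 17 (size 1, align 1) → ends 18
y at 18 (size 7, align 1) → ends 25
pad 7 to align 8 for vx
vx at 32 (size 8, align 8) → ends 40
id at 40 (size 8, align 8) → ends 48
total 48 bytes, alignment 8
56 − 48 = 8

8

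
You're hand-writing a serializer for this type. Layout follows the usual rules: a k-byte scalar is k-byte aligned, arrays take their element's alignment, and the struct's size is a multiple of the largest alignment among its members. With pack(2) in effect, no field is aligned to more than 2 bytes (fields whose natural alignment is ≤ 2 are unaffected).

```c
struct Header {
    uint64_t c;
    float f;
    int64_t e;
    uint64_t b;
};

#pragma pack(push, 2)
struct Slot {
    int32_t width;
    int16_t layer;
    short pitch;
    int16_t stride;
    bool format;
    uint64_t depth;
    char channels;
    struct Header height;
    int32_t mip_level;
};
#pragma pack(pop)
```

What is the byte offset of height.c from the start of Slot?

Header: c at 0 (size 8, align 8) → ends 8; f at 8 (size 4, align 4) → ends 12; pad 4 to align 8 for e; e at 16 (size 8, align 8) → ends 24; b at 24 (size 8, align 8) → ends 32; total 32 bytes, alignment 8
width at 0 (size 4, align 2) → ends 4
layer at 4 (size 2, align 2) → ends 6
pitch at 6 (size 2, align 2) → ends 8
stride at 8 (size 2, align 2) → ends 10
format at 10 (size 1, align 1) → ends 11
pad 1 to align 2 for depth
depth at 12 (size 8, align 2) → ends 20
channels at 20 (size 1, align 1) → ends 21
pad 1 to align 2 for height
height at 22 (size 32, align 2) → ends 54
within Header: c at 0
22 + 0 = 22

22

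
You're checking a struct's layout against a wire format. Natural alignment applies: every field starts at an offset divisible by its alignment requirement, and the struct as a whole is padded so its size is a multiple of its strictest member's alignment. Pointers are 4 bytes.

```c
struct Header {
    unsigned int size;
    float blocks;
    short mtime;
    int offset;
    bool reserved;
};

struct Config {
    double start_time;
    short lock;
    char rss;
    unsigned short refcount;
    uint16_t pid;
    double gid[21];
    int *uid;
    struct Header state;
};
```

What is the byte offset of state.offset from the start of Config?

200

Header: @0: size [4B, align 4] → 4; @4: blocks [4B, align 4] → 8; @8: mtime [2B, align 2] → 10; +2 pad (align 4); @12: offset [4B, align 4] → 16; @16: reserved [1B, align 1] → 17; +3 tail pad (align 4); size 20, align 4
@0: start_time [8B, align 8] → 8
@8: lock [2B, align 2] → 10
@10: rss [1B, align 1] → 11
+1 pad (align 2)
@12: refcount [2B, align 2] → 14
@14: pid [2B, align 2] → 16
@16: gid [168B, align 8] → 184
@184: uid [4B, align 4] → 188
@188: state [20B, align 4] → 208
within Header: offset at 12
188 + 12 = 200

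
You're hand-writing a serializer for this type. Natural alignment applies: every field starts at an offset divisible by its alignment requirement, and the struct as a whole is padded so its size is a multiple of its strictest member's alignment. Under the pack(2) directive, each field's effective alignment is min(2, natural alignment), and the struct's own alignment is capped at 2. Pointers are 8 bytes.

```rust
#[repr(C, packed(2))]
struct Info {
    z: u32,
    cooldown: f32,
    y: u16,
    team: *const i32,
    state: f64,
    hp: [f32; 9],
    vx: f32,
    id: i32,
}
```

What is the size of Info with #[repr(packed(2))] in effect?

0..4  z  (4B, 2-aligned)
4..8  cooldown  (4B, 2-aligned)
8..10  y  (2B, 2-aligned)
10..18  team  (8B, 2-aligned)
18..26  state  (8B, 2-aligned)
26..62  hp  (36B, 2-aligned)
62..66  vx  (4B, 2-aligned)
66..70  id  (4B, 2-aligned)
sizeof = 70, alignof = 2

70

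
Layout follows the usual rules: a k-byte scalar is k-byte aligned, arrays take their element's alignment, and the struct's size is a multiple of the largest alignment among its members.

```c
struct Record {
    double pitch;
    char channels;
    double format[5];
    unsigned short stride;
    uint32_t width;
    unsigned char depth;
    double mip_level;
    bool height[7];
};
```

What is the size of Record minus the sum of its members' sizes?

0..8  pitch  (8B, 8-aligned)
8..9  channels  (1B, 1-aligned)
9..16  -- padding (7B)
16..56  format  (40B, 8-aligned)
56..58  stride  (2B, 2-aligned)
58..60  -- padding (2B)
60..64  width  (4B, 4-aligned)
64..65  depth  (1B, 1-aligned)
65..72  -- padding (7B)
72..80  mip_level  (8B, 8-aligned)
80..87  height  (7B, 1-aligned)
87..88  -- tail padding (1B)
sizeof = 88, alignof = 8
data bytes 71, size 88 → padding 17

17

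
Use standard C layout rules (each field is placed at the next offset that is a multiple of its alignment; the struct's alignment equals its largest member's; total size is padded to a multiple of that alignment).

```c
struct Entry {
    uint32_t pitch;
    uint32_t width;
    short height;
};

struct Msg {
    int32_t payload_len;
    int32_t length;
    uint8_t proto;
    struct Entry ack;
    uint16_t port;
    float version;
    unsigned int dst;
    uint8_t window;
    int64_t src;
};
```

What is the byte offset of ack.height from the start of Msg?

Entry: pitch at 0 (size 4, align 4) → ends 4; width at 4 (size 4, align 4) → ends 8; height at 8 (size 2, align 2) → ends 10; tail pad 2 to reach multiple of 4; total 12 bytes, alignment 4
payload_len at 0 (size 4, align 4) → ends 4
length at 4 (size 4, align 4) → ends 8
proto at 8 (size 1, align 1) → ends 9
pad 3 to align 4 for ack
ack at 12 (size 12, align 4) → ends 24
within Entry: height at 8
12 + 8 = 20

20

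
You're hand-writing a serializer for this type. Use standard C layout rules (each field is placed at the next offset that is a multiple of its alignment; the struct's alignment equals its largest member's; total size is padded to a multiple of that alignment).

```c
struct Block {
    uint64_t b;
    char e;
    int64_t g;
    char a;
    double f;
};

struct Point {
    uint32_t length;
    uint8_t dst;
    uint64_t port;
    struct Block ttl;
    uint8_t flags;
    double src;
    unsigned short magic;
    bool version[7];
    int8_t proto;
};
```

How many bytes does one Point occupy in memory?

88 bytes

Block: b at 0 (size 8, align 8) → ends 8; e at 8 (size 1, align 1) → ends 9; pad 7 to align 8 for g; g at 16 (size 8, align 8) → ends 24; a at 24 (size 1, align 1) → ends 25; pad 7 to align 8 for f; f at 32 (size 8, align 8) → ends 40; total 40 bytes, alignment 8
length at 0 (size 4, align 4) → ends 4
dst at 4 (size 1, align 1) → ends 5
pad 3 to align 8 for port
port at 8 (size 8, align 8) → ends 16
ttl at 16 (size 40, align 8) → ends 56
flags at 56 (size 1, align 1) → ends 57
pad 7 to align 8 for src
src at 64 (size 8, align 8) → ends 72
magic at 72 (size 2, align 2) → ends 74
version at 74 (size 7, align 1) → ends 81
proto at 81 (size 1, align 1) → ends 82
tail pad 6 to reach multiple of 8
total 88 bytes, alignment 8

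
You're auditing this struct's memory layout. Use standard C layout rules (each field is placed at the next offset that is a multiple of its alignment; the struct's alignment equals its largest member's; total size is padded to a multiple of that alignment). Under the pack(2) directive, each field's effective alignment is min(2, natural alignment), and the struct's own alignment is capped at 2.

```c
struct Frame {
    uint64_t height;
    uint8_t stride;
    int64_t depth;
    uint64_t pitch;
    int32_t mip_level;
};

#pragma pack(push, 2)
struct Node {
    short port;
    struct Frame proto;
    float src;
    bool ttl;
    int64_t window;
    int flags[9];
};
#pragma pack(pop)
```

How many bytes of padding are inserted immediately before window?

1

Frame: height at 0 (size 8, align 8) → ends 8; stride at 8 (size 1, align 1) → ends 9; pad 7 to align 8 for depth; depth at 16 (size 8, align 8) → ends 24; pitch at 24 (size 8, align 8) → ends 32; mip_level at 32 (size 4, align 4) → ends 36; tail pad 4 to reach multiple of 8; total 40 bytes, alignment 8
port at 0 (size 2, align 2) → ends 2
proto at 2 (size 40, align 2) → ends 42
src at 42 (size 4, align 2) → ends 46
ttl at 46 (size 1, align 1) → ends 47
pad 1 to align 2 for window
window at 48 (size 8, align 2) → ends 56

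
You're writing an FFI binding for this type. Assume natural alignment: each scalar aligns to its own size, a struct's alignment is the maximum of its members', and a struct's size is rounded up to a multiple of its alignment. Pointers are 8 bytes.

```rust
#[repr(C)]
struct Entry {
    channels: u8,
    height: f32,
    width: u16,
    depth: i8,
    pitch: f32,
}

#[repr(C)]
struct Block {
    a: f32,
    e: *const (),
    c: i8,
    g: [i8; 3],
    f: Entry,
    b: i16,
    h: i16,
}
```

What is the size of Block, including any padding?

Entry: @0: channels [1B, align 1] → 1; +3 pad (align 4); @4: height [4B, align 4] → 8; @8: width [2B, align 2] → 10; @10: depth [1B, align 1] → 11; +1 pad (align 4); @12: pitch [4B, align 4] → 16; size 16, align 4
@0: a [4B, align 4] → 4
+4 pad (align 8)
@8: e [8B, align 8] → 16
@16: c [1B, align 1] → 17
@17: g [3B, align 1] → 20
@20: f [16B, align 4] → 36
@36: b [2B, align 2] → 38
@38: h [2B, align 2] → 40
size 40, align 8

40 bytes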